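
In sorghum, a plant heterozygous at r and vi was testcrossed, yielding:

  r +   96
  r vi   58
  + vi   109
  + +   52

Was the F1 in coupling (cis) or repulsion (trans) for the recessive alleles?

The two most frequent classes are + vi (109) and r + (96); these are the parental (non-recombinant) types.
So the F1 carried + vi on one chromosome and r + on the other — the recessive alleles are on opposite chromosomes (trans / repulsion).

trans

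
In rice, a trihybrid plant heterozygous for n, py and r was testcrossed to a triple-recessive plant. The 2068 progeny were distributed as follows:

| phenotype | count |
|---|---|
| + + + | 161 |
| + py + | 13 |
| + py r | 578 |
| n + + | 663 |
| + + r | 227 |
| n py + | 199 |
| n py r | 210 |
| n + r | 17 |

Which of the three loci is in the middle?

r

The two most frequent reciprocal classes, + py r and n + +, are the parental types, so the F1 was + py r / n + +.
The two rarest classes, + py + and n + r, are the double crossovers. Comparing them with the parentals, only the r allele has switched, so r is the middle locus and the order is py – r – n.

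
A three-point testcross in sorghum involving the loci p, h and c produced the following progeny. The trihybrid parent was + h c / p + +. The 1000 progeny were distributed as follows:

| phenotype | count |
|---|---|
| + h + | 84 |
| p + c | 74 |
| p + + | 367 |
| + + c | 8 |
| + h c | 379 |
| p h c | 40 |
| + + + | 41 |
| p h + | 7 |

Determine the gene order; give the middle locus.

h

The two rarest classes, + + c and p h +, are the double crossovers. Comparing them with the parentals, only the h allele has switched, so h is the middle locus and the order is c – h – p.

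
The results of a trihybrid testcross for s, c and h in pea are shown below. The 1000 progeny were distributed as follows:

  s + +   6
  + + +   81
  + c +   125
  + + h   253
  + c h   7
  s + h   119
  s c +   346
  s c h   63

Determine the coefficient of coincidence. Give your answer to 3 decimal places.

0.322

The two most frequent reciprocal classes, s c + and + + h, are the parental types, so the F1 was s c + / + + h.
The two rarest classes, s + + and + c h, are the double crossovers. Comparing them with the parentals, only the c allele has switched, so c is the middle locus and the order is h – c – s.
h–c: (144 + 13)/1000 = 0.1570; c–s: (244 + 13)/1000 = 0.2570.
Expected DCO frequency = 0.1570 × 0.2570 ≈ 0.04035; observed = 13/1000 ≈ 0.01300.
Coefficient of coincidence = 0.01300/0.04035 ≈ 0.322.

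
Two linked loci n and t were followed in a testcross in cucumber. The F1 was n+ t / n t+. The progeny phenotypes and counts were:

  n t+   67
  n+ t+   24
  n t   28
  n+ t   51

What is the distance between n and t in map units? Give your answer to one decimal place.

The recombinant classes are n+ t+ and n t: 24 + 28 = 52.
Recombination frequency = 52/170 = 0.3059 ≈ 30.6%, i.e. 30.6 map units.

30.6 map units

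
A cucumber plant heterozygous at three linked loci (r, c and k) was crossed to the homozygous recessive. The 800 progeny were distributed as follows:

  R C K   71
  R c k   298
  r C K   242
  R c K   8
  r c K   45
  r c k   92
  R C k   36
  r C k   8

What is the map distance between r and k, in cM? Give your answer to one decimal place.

22.4 cM

The two most frequent reciprocal classes, R c k and r C K, are the parental types, so the F1 was R c k / r C K.
The two rarest classes, R c K and r C k, are the double crossovers. Comparing them with the parentals, only the k allele has switched, so k is the middle locus and the order is r – k – c.
Crossovers in the r–k interval produce the single-crossover classes r c k and R C K (92 + 71 = 163) plus the double crossovers (16).
RF(r–k) = (163 + 16) / 800 = 179/800 = 0.2238 → 22.4 cM.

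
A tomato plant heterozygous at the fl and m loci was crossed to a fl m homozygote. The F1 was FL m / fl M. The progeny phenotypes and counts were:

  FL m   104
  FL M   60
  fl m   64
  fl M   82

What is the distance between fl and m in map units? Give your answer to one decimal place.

40.0 map units

The recombinant classes are FL M and fl m: 60 + 64 = 124.
Recombination frequency = 124/310 = 0.4000 ≈ 40.0%, i.e. 40.0 map units.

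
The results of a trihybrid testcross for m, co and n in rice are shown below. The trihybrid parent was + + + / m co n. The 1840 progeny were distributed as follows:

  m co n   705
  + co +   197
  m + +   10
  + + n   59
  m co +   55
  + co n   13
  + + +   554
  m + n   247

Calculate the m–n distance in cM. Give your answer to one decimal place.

7.4 cM

The two rarest classes, m + + and + co n, are the double crossovers. Comparing them with the parentals, only the m allele has switched, so m is the middle locus and the order is n – m – co.
Crossovers in the n–m interval produce the single-crossover classes + + n and m co + (59 + 55 = 114) plus the double crossovers (23).
RF(n–m) = (114 + 23) / 1840 = 137/1840 = 0.0745 → 7.4 cM.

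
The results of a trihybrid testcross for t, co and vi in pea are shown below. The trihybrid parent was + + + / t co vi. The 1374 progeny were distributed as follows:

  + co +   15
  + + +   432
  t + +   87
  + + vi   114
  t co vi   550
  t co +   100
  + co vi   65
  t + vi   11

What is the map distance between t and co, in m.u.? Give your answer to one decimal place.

The two rarest classes, + co + and t + vi, are the double crossovers. Comparing them with the parentals, only the co allele has switched, so co is the middle locus and the order is vi – co – t.
Crossovers in the co–t interval produce the single-crossover classes t + + and + co vi (87 + 65 = 152) plus the double crossovers (26).
RF(co–t) = (152 + 26) / 1374 = 178/1374 = 0.1295 → 13.0 m.u.

13.0 m.u.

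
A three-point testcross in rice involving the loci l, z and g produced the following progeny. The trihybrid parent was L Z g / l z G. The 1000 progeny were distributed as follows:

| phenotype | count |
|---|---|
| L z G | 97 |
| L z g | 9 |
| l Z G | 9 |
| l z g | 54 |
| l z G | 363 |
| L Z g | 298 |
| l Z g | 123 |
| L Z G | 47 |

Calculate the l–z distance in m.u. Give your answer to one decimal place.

The two rarest classes, L z g and l Z G, are the double crossovers. Comparing them with the parentals, only the z allele has switched, so z is the middle locus and the order is g – z – l.
Crossovers in the z–l interval produce the single-crossover classes l Z g and L z G (123 + 97 = 220) plus the double crossovers (18).
RF(z–l) = (220 + 18) / 1000 = 238/1000 = 0.2380 → 23.8 m.u.

23.8 m.u.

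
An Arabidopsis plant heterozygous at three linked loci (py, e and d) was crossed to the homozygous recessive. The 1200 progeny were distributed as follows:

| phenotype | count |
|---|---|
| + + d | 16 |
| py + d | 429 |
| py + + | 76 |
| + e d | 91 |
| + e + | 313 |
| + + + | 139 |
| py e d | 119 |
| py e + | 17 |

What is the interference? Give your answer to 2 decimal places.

0.32

The two most frequent reciprocal classes, + e + and py + d, are the parental types, so the F1 was + e + / py + d.
The two rarest classes, py e + and + + d, are the double crossovers. Comparing them with the parentals, only the py allele has switched, so py is the middle locus and the order is e – py – d.
e–py: (258 + 33)/1200 = 0.2425; py–d: (167 + 33)/1200 = 0.1667.
Expected DCO frequency = 0.2425 × 0.1667 ≈ 0.04042; observed = 33/1200 ≈ 0.02750.
Coefficient of coincidence = 0.02750/0.04042 ≈ 0.68; interference = 1 − 0.68 = 0.32.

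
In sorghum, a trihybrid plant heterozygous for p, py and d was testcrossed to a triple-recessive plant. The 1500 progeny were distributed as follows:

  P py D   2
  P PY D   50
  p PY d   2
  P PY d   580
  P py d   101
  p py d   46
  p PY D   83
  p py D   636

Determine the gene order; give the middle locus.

The two most frequent reciprocal classes, P PY d and p py D, are the parental types, so the F1 was P PY d / p py D.
The two rarest classes, p PY d and P py D, are the double crossovers. Comparing them with the parentals, only the p allele has switched, so p is the middle locus and the order is d – p – py.

p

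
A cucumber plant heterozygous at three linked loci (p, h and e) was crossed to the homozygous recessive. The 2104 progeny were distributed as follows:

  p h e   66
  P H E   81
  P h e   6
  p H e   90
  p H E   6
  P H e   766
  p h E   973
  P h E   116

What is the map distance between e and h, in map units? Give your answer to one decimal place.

The two most frequent reciprocal classes, P H e and p h E, are the parental types, so the F1 was P H e / p h E.
The two rarest classes, P h e and p H E, are the double crossovers. Comparing them with the parentals, only the h allele has switched, so h is the middle locus and the order is p – h – e.
Crossovers in the h–e interval produce the single-crossover classes P H E and p h e (81 + 66 = 147) plus the double crossovers (12).
RF(h–e) = (147 + 12) / 2104 = 159/2104 = 0.0756 → 7.6 map units.

7.6 map units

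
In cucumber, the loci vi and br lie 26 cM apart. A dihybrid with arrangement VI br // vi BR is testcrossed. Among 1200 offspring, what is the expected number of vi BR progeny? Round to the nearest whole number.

A map distance of 26 cM corresponds to a recombination frequency of 0.260.
The F1 is VI br / vi BR, so vi BR is a parental gamete class with expected frequency (1 − r)/2 = 0.740/2 = 0.3700.
Expected number = 0.3700 × 1200 = 444.00 ≈ 444.

444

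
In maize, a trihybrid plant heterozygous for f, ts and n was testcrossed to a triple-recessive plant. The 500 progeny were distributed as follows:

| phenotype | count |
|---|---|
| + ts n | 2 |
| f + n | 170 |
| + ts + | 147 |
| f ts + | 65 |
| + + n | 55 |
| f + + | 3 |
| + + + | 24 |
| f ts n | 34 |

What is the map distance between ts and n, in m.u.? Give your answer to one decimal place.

The two most frequent reciprocal classes, + ts + and f + n, are the parental types, so the F1 was + ts + / f + n.
The two rarest classes, + ts n and f + +, are the double crossovers. Comparing them with the parentals, only the n allele has switched, so n is the middle locus and the order is ts – n – f.
Crossovers in the ts–n interval produce the single-crossover classes + + + and f ts n (24 + 34 = 58) plus the double crossovers (5).
RF(ts–n) = (58 + 5) / 500 = 63/500 = 0.1260 → 12.6 m.u.

12.6 m.u.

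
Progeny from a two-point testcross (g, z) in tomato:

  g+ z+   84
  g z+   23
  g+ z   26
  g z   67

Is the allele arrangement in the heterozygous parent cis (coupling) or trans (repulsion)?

cis

The two most frequent classes are g+ z+ (84) and g z (67); these are the parental (non-recombinant) types.
So the F1 carried g+ z+ on one chromosome and g z on the other — the recessive alleles are on the same chromosome (cis / coupling).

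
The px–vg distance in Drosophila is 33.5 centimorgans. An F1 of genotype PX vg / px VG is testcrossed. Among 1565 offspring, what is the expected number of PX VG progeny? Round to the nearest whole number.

262

A map distance of 33.5 centimorgans corresponds to a recombination frequency of 0.335.
The F1 is PX vg / px VG, so PX VG is a recombinant gamete class with expected frequency r/2 = 0.335/2 = 0.1675.
Expected number = 0.1675 × 1565 = 262.14 ≈ 262.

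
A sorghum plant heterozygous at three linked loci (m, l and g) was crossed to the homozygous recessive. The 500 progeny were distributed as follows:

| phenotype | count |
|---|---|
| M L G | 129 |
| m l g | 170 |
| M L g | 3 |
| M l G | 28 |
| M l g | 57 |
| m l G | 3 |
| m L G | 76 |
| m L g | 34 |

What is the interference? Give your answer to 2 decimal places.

The two most frequent reciprocal classes, m l g and M L G, are the parental types, so the F1 was m l g / M L G.
The two rarest classes, m l G and M L g, are the double crossovers. Comparing them with the parentals, only the g allele has switched, so g is the middle locus and the order is l – g – m.
l–g: (62 + 6)/500 = 0.1360; g–m: (133 + 6)/500 = 0.2780.
Expected DCO frequency = 0.1360 × 0.2780 ≈ 0.03781; observed = 6/500 ≈ 0.01200.
Coefficient of coincidence = 0.01200/0.03781 ≈ 0.32; interference = 1 − 0.32 = 0.68.

0.68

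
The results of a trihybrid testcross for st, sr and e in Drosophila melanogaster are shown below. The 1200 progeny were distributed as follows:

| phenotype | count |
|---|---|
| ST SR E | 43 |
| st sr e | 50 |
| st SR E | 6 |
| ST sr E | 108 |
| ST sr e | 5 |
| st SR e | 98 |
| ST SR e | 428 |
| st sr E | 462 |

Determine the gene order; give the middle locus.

The two most frequent reciprocal classes, ST SR e and st sr E, are the parental types, so the F1 was ST SR e / st sr E.
The two rarest classes, ST sr e and st SR E, are the double crossovers. Comparing them with the parentals, only the sr allele has switched, so sr is the middle locus and the order is e – sr – st.

sr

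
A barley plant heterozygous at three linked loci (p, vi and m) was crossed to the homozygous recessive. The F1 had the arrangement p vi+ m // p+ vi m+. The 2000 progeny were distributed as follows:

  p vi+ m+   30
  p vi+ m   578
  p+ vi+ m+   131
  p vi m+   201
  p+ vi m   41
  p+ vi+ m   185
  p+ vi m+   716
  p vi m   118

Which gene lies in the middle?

m

The two rarest classes, p vi+ m+ and p+ vi m, are the double crossovers. Comparing them with the parentals, only the m allele has switched, so m is the middle locus and the order is vi – m – p.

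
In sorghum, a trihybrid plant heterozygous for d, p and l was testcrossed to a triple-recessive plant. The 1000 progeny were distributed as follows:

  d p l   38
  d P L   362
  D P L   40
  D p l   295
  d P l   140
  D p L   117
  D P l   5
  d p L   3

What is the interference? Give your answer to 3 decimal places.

0.649

The two most frequent reciprocal classes, d P L and D p l, are the parental types, so the F1 was d P L / D p l.
The two rarest classes, d p L and D P l, are the double crossovers. Comparing them with the parentals, only the p allele has switched, so p is the middle locus and the order is d – p – l.
d–p: (78 + 8)/1000 = 0.0860; p–l: (257 + 8)/1000 = 0.2650.
Expected DCO frequency = 0.0860 × 0.2650 ≈ 0.02279; observed = 8/1000 ≈ 0.00800.
Coefficient of coincidence = 0.00800/0.02279 ≈ 0.351; interference = 1 − 0.351 = 0.649.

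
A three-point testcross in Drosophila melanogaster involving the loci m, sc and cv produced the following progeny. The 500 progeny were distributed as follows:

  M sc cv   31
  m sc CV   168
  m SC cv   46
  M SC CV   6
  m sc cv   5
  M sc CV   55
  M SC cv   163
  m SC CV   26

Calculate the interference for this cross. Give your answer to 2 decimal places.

The two most frequent reciprocal classes, m sc CV and M SC cv, are the parental types, so the F1 was m sc CV / M SC cv.
The two rarest classes, m sc cv and M SC CV, are the double crossovers. Comparing them with the parentals, only the cv allele has switched, so cv is the middle locus and the order is m – cv – sc.
m–cv: (101 + 11)/500 = 0.2240; cv–sc: (57 + 11)/500 = 0.1360.
Expected DCO frequency = 0.2240 × 0.1360 ≈ 0.03046; observed = 11/500 ≈ 0.02200.
Coefficient of coincidence = 0.02200/0.03046 ≈ 0.72; interference = 1 − 0.72 = 0.28.

0.28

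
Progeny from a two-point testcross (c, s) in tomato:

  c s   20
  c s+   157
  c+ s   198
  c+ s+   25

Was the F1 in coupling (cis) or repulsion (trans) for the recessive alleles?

The two most frequent classes are c+ s (198) and c s+ (157); these are the parental (non-recombinant) types.
So the F1 carried c+ s on one chromosome and c s+ on the other — the recessive alleles are on opposite chromosomes (trans / repulsion).

trans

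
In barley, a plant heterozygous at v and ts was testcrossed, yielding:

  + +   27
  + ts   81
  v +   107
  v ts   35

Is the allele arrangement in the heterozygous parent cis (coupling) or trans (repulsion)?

trans

The two most frequent classes are + ts (81) and v + (107); these are the parental (non-recombinant) types.
So the F1 carried + ts on one chromosome and v + on the other — the recessive alleles are on opposite chromosomes (trans / repulsion).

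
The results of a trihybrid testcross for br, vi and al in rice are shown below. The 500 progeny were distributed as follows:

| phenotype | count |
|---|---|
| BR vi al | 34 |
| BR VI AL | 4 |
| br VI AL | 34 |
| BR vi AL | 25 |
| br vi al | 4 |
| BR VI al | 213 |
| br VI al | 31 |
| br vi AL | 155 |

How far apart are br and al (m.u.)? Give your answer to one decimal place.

The two most frequent reciprocal classes, br vi AL and BR VI al, are the parental types, so the F1 was br vi AL / BR VI al.
The two rarest classes, br vi al and BR VI AL, are the double crossovers. Comparing them with the parentals, only the al allele has switched, so al is the middle locus and the order is br – al – vi.
Crossovers in the br–al interval produce the single-crossover classes BR vi AL and br VI al (25 + 31 = 56) plus the double crossovers (8).
RF(br–al) = (56 + 8) / 500 = 64/500 = 0.1280 → 12.8 m.u.

12.8 m.u.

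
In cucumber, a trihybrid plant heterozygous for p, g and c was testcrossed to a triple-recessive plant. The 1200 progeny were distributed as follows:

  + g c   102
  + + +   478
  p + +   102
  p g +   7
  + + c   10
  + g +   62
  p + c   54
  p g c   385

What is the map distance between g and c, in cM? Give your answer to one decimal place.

11.1 cM

The two most frequent reciprocal classes, p g c and + + +, are the parental types, so the F1 was p g c / + + +.
The two rarest classes, p g + and + + c, are the double crossovers. Comparing them with the parentals, only the c allele has switched, so c is the middle locus and the order is p – c – g.
Crossovers in the c–g interval produce the single-crossover classes p + c and + g + (54 + 62 = 116) plus the double crossovers (17).
RF(c–g) = (116 + 17) / 1200 = 133/1200 = 0.1108 → 11.1 cM.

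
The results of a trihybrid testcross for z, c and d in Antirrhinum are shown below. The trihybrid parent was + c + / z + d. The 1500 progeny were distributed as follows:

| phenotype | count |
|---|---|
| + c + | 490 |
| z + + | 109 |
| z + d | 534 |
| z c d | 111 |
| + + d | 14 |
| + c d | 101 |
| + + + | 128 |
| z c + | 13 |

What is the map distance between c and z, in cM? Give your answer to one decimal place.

17.7 cM

The two rarest classes, z c + and + + d, are the double crossovers. Comparing them with the parentals, only the z allele has switched, so z is the middle locus and the order is c – z – d.
Crossovers in the c–z interval produce the single-crossover classes + + + and z c d (128 + 111 = 239) plus the double crossovers (27).
RF(c–z) = (239 + 27) / 1500 = 266/1500 = 0.1773 → 17.7 cM.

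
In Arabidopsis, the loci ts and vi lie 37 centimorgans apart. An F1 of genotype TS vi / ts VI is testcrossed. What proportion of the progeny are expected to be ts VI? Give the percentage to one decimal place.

31.5%

A map distance of 37 centimorgans corresponds to a recombination frequency of 0.370.
The F1 is TS vi / ts VI, so ts VI is a parental gamete class with expected frequency (1 − r)/2 = 0.630/2 = 0.3150.
That is 0.3150 = 31.5% of the progeny.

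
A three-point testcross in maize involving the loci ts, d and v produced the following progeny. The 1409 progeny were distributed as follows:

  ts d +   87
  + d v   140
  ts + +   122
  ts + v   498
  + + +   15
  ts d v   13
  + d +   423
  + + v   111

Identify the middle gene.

The two most frequent reciprocal classes, + d + and ts + v, are the parental types, so the F1 was + d + / ts + v.
The two rarest classes, + + + and ts d v, are the double crossovers. Comparing them with the parentals, only the d allele has switched, so d is the middle locus and the order is v – d – ts.

d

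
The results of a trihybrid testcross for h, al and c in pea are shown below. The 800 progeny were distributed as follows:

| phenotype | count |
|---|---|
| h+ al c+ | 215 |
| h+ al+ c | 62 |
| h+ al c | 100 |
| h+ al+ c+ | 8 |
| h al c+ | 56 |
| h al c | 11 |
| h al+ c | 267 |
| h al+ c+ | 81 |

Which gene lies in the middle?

al

The two most frequent reciprocal classes, h al+ c and h+ al c+, are the parental types, so the F1 was h al+ c / h+ al c+.
The two rarest classes, h al c and h+ al+ c+, are the double crossovers. Comparing them with the parentals, only the al allele has switched, so al is the middle locus and the order is c – al – h.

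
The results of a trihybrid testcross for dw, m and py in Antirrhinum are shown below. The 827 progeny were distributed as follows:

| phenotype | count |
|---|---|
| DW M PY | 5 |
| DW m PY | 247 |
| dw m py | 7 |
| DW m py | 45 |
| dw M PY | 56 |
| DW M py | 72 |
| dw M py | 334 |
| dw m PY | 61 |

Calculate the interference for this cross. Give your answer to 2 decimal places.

0.39

The two most frequent reciprocal classes, dw M py and DW m PY, are the parental types, so the F1 was dw M py / DW m PY.
The two rarest classes, dw m py and DW M PY, are the double crossovers. Comparing them with the parentals, only the m allele has switched, so m is the middle locus and the order is py – m – dw.
py–m: (101 + 12)/827 = 0.1366; m–dw: (133 + 12)/827 = 0.1753.
Expected DCO frequency = 0.1366 × 0.1753 ≈ 0.02395; observed = 12/827 ≈ 0.01451.
Coefficient of coincidence = 0.01451/0.02395 ≈ 0.61; interference = 1 − 0.61 = 0.39.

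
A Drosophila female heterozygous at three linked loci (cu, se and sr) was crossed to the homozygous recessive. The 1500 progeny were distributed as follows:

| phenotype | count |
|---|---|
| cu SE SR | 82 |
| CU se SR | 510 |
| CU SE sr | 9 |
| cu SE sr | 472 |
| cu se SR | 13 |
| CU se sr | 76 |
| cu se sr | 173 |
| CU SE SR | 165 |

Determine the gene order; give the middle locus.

cu

The two most frequent reciprocal classes, cu SE sr and CU se SR, are the parental types, so the F1 was cu SE sr / CU se SR.
The two rarest classes, CU SE sr and cu se SR, are the double crossovers. Comparing them with the parentals, only the cu allele has switched, so cu is the middle locus and the order is se – cu – sr.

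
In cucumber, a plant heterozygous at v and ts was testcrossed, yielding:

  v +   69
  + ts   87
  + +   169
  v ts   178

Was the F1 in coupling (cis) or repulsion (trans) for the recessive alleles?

cis

The two most frequent classes are + + (169) and v ts (178); these are the parental (non-recombinant) types.
So the F1 carried + + on one chromosome and v ts on the other — the recessive alleles are on the same chromosome (cis / coupling).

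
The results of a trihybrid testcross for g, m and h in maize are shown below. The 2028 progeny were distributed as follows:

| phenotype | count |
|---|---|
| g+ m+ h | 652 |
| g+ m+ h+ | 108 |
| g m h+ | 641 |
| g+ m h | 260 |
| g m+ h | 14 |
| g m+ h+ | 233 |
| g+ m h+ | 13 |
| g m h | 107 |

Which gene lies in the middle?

The two most frequent reciprocal classes, g m h+ and g+ m+ h, are the parental types, so the F1 was g m h+ / g+ m+ h.
The two rarest classes, g+ m h+ and g m+ h, are the double crossovers. Comparing them with the parentals, only the g allele has switched, so g is the middle locus and the order is m – g – h.

g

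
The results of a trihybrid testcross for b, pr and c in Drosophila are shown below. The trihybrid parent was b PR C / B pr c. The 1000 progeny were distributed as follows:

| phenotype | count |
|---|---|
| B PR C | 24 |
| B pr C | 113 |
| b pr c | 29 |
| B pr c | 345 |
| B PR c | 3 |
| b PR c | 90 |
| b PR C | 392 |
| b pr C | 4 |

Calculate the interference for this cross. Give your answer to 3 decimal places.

0.444

The two rarest classes, b pr C and B PR c, are the double crossovers. Comparing them with the parentals, only the pr allele has switched, so pr is the middle locus and the order is b – pr – c.
b–pr: (53 + 7)/1000 = 0.0600; pr–c: (203 + 7)/1000 = 0.2100.
Expected DCO frequency = 0.0600 × 0.2100 ≈ 0.01260; observed = 7/1000 ≈ 0.00700.
Coefficient of coincidence = 0.00700/0.01260 ≈ 0.556; interference = 1 − 0.556 = 0.444.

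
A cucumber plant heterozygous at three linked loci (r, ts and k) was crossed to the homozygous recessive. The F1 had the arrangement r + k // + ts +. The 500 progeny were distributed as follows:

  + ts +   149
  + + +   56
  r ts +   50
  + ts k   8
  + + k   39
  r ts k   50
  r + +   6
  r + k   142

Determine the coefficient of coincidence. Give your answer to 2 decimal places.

The two rarest classes, r + + and + ts k, are the double crossovers. Comparing them with the parentals, only the k allele has switched, so k is the middle locus and the order is r – k – ts.
r–k: (89 + 14)/500 = 0.2060; k–ts: (106 + 14)/500 = 0.2400.
Expected DCO frequency = 0.2060 × 0.2400 ≈ 0.04944; observed = 14/500 ≈ 0.02800.
Coefficient of coincidence = 0.02800/0.04944 ≈ 0.57.

0.57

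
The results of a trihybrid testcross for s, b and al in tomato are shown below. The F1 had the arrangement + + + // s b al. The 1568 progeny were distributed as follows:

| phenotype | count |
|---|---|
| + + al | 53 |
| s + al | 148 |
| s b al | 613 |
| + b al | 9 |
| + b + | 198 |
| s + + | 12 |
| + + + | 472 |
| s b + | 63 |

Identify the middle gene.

s

The two rarest classes, s + + and + b al, are the double crossovers. Comparing them with the parentals, only the s allele has switched, so s is the middle locus and the order is al – s – b.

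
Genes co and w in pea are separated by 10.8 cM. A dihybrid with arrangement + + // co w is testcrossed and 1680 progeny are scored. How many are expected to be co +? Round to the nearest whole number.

A map distance of 10.8 cM corresponds to a recombination frequency of 0.108.
The F1 is + + / co w, so co + is a recombinant gamete class with expected frequency r/2 = 0.108/2 = 0.0540.
Expected number = 0.0540 × 1680 = 90.72 ≈ 91.

91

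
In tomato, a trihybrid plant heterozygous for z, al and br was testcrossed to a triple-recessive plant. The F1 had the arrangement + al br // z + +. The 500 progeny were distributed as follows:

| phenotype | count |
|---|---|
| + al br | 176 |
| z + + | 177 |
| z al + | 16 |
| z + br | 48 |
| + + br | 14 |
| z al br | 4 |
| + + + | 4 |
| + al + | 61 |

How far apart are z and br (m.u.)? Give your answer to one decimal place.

The two rarest classes, z al br and + + +, are the double crossovers. Comparing them with the parentals, only the z allele has switched, so z is the middle locus and the order is al – z – br.
Crossovers in the z–br interval produce the single-crossover classes + al + and z + br (61 + 48 = 109) plus the double crossovers (8).
RF(z–br) = (109 + 8) / 500 = 117/500 = 0.2340 → 23.4 m.u.

23.4 m.u.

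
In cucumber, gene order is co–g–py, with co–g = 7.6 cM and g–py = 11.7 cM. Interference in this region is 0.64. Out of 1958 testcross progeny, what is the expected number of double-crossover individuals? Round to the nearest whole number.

6

Map distances give recombination frequencies of 0.076 and 0.117 for the two intervals.
With interference 0.64 (so coincidence = 0.36), expected double-crossover frequency = 0.076 × 0.117 × 0.36 = 0.00320.
Expected number = 0.00320 × 1958 = 6.27 ≈ 6.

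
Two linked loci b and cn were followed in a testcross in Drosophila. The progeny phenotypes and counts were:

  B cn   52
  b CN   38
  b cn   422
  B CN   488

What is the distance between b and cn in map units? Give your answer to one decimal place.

9.0 map units

The two most frequent classes, B CN (488) and b cn (422), are the parental types, so the F1 was B CN / b cn.
The recombinant classes are B cn and b CN: 52 + 38 = 90.
Recombination frequency = 90/1000 = 0.0900 ≈ 9.0%, i.e. 9.0 map units.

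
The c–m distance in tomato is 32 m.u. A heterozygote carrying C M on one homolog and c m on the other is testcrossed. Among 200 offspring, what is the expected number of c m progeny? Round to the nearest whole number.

A map distance of 32 m.u. corresponds to a recombination frequency of 0.320.
The F1 is C M / c m, so c m is a parental gamete class with expected frequency (1 − r)/2 = 0.680/2 = 0.3400.
Expected number = 0.3400 × 200 = 68.00 ≈ 68.

68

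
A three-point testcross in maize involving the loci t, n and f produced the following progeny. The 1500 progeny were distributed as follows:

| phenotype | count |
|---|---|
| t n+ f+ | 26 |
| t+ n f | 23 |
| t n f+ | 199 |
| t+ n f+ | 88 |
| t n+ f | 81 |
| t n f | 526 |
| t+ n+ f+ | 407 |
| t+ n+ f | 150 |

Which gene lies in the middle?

The two most frequent reciprocal classes, t+ n+ f+ and t n f, are the parental types, so the F1 was t+ n+ f+ / t n f.
The two rarest classes, t n+ f+ and t+ n f, are the double crossovers. Comparing them with the parentals, only the t allele has switched, so t is the middle locus and the order is n – t – f.

t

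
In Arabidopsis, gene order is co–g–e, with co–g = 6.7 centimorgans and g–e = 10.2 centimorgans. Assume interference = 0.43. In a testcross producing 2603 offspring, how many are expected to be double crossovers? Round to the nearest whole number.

Map distances give recombination frequencies of 0.067 and 0.102 for the two intervals.
With interference 0.43 (so coincidence = 0.57), expected double-crossover frequency = 0.067 × 0.102 × 0.57 = 0.00390.
Expected number = 0.00390 × 2603 = 10.14 ≈ 10.

10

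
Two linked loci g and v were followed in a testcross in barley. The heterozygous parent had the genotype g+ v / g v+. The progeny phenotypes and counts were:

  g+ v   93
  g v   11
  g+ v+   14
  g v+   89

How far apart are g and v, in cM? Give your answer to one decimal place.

The recombinant classes are g+ v+ and g v: 14 + 11 = 25.
Recombination frequency = 25/207 = 0.1208 ≈ 12.1%, i.e. 12.1 cM.

12.1 cM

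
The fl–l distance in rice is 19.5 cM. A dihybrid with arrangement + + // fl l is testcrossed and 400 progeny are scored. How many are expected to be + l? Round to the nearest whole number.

A map distance of 19.5 cM corresponds to a recombination frequency of 0.195.
The F1 is + + / fl l, so + l is a recombinant gamete class with expected frequency r/2 = 0.195/2 = 0.0975.
Expected number = 0.0975 × 400 = 39.00 ≈ 39.

39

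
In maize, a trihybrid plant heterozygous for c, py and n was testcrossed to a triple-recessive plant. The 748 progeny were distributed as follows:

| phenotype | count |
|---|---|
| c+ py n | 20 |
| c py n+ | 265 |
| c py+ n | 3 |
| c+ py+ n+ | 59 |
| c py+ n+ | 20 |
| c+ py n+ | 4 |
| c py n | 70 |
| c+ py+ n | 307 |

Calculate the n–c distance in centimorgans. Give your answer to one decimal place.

The two most frequent reciprocal classes, c py n+ and c+ py+ n, are the parental types, so the F1 was c py n+ / c+ py+ n.
The two rarest classes, c+ py n+ and c py+ n, are the double crossovers. Comparing them with the parentals, only the c allele has switched, so c is the middle locus and the order is py – c – n.
Crossovers in the c–n interval produce the single-crossover classes c py n and c+ py+ n+ (70 + 59 = 129) plus the double crossovers (7).
RF(c–n) = (129 + 7) / 748 = 136/748 = 0.1818 → 18.2 centimorgans.

18.2 centimorgans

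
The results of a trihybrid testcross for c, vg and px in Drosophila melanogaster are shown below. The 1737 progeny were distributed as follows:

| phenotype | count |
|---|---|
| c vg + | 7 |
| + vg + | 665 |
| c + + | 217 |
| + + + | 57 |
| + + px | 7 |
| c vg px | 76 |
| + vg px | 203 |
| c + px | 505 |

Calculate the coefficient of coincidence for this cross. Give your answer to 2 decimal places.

The two most frequent reciprocal classes, + vg + and c + px, are the parental types, so the F1 was + vg + / c + px.
The two rarest classes, c vg + and + + px, are the double crossovers. Comparing them with the parentals, only the c allele has switched, so c is the middle locus and the order is px – c – vg.
px–c: (420 + 14)/1737 = 0.2499; c–vg: (133 + 14)/1737 = 0.0846.
Expected DCO frequency = 0.2499 × 0.0846 ≈ 0.02114; observed = 14/1737 ≈ 0.00806.
Coefficient of coincidence = 0.00806/0.02114 ≈ 0.38.

0.38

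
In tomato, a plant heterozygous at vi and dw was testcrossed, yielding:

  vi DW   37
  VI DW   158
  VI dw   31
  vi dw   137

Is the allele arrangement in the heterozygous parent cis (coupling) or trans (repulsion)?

cis

The two most frequent classes are VI DW (158) and vi dw (137); these are the parental (non-recombinant) types.
So the F1 carried VI DW on one chromosome and vi dw on the other — the recessive alleles are on the same chromosome (cis / coupling).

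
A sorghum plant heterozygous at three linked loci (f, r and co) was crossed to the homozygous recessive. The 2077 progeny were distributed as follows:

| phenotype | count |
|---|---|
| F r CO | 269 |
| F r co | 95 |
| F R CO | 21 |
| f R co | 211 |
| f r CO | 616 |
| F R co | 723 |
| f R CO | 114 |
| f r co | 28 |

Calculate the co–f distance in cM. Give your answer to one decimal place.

The two most frequent reciprocal classes, f r CO and F R co, are the parental types, so the F1 was f r CO / F R co.
The two rarest classes, f r co and F R CO, are the double crossovers. Comparing them with the parentals, only the co allele has switched, so co is the middle locus and the order is f – co – r.
Crossovers in the f–co interval produce the single-crossover classes F r CO and f R co (269 + 211 = 480) plus the double crossovers (49).
RF(f–co) = (480 + 49) / 2077 = 529/2077 = 0.2547 → 25.5 cM.

25.5 cM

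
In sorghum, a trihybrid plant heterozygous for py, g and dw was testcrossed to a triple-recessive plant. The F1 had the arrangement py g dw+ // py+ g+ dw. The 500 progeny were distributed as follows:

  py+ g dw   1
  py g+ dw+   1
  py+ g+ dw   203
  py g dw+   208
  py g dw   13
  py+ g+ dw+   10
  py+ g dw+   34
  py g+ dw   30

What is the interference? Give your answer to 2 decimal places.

The two rarest classes, py g+ dw+ and py+ g dw, are the double crossovers. Comparing them with the parentals, only the g allele has switched, so g is the middle locus and the order is dw – g – py.
dw–g: (23 + 2)/500 = 0.0500; g–py: (64 + 2)/500 = 0.1320.
Expected DCO frequency = 0.0500 × 0.1320 ≈ 0.00660; observed = 2/500 ≈ 0.00400.
Coefficient of coincidence = 0.00400/0.00660 ≈ 0.61; interference = 1 − 0.61 = 0.39.

0.39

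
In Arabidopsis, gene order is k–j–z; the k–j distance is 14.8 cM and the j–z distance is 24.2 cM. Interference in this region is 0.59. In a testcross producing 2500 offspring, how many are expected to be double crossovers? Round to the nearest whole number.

Map distances give recombination frequencies of 0.148 and 0.242 for the two intervals.
With interference 0.59 (so coincidence = 0.41), expected double-crossover frequency = 0.148 × 0.242 × 0.41 = 0.01468.
Expected number = 0.01468 × 2500 = 36.71 ≈ 37.

37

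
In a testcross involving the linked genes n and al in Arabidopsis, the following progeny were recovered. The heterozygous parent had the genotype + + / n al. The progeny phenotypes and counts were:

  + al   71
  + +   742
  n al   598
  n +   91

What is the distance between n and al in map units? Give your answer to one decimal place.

The recombinant classes are + al and n +: 71 + 91 = 162.
Recombination frequency = 162/1502 = 0.1079 ≈ 10.8%, i.e. 10.8 map units.

10.8 map units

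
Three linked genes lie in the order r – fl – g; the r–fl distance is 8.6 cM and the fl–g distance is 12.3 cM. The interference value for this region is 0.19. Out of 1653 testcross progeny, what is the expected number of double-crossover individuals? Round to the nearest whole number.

14

Map distances give recombination frequencies of 0.086 and 0.123 for the two intervals.
With interference 0.19 (so coincidence = 0.81), expected double-crossover frequency = 0.086 × 0.123 × 0.81 = 0.00857.
Expected number = 0.00857 × 1653 = 14.16 ≈ 14.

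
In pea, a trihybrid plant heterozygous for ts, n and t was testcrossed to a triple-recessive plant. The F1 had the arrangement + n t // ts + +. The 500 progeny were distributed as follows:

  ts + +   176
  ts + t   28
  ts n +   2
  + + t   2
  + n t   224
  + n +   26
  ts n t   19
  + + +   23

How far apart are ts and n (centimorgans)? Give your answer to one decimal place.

The two rarest classes, + + t and ts n +, are the double crossovers. Comparing them with the parentals, only the n allele has switched, so n is the middle locus and the order is ts – n – t.
Crossovers in the ts–n interval produce the single-crossover classes ts n t and + + + (19 + 23 = 42) plus the double crossovers (4).
RF(ts–n) = (42 + 4) / 500 = 46/500 = 0.0920 → 9.2 centimorgans.

9.2 centimorgans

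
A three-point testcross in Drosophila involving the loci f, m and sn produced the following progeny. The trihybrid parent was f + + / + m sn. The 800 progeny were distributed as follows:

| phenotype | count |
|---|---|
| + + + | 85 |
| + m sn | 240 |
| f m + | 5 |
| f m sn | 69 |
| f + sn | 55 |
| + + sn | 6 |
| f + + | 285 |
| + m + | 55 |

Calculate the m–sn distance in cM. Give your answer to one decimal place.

15.1 cM

The two rarest classes, f m + and + + sn, are the double crossovers. Comparing them with the parentals, only the m allele has switched, so m is the middle locus and the order is sn – m – f.
Crossovers in the sn–m interval produce the single-crossover classes f + sn and + m + (55 + 55 = 110) plus the double crossovers (11).
RF(sn–m) = (110 + 11) / 800 = 121/800 = 0.1512 → 15.1 cM.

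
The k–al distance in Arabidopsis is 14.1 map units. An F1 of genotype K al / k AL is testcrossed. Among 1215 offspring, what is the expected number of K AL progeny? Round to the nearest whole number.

A map distance of 14.1 map units corresponds to a recombination frequency of 0.141.
The F1 is K al / k AL, so K AL is a recombinant gamete class with expected frequency r/2 = 0.141/2 = 0.0705.
Expected number = 0.0705 × 1215 = 85.66 ≈ 86.

86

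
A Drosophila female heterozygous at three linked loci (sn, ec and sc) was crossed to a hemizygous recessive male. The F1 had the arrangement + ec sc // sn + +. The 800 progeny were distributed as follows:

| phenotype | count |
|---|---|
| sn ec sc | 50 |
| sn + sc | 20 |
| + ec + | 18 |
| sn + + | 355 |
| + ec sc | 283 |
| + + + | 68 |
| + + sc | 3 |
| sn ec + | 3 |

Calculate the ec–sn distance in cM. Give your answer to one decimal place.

15.5 cM

The two rarest classes, + + sc and sn ec +, are the double crossovers. Comparing them with the parentals, only the ec allele has switched, so ec is the middle locus and the order is sc – ec – sn.
Crossovers in the ec–sn interval produce the single-crossover classes sn ec sc and + + + (50 + 68 = 118) plus the double crossovers (6).
RF(ec–sn) = (118 + 6) / 800 = 124/800 = 0.1550 → 15.5 cM.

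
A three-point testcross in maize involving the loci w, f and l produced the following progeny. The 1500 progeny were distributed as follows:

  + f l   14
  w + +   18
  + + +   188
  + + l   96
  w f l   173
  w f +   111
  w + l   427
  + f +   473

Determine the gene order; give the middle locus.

l

The two most frequent reciprocal classes, w + l and + f +, are the parental types, so the F1 was w + l / + f +.
The two rarest classes, w + + and + f l, are the double crossovers. Comparing them with the parentals, only the l allele has switched, so l is the middle locus and the order is f – l – w.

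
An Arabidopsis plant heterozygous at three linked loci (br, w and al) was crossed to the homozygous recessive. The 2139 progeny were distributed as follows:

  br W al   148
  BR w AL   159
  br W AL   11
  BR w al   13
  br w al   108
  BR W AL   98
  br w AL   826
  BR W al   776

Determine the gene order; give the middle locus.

The two most frequent reciprocal classes, BR W al and br w AL, are the parental types, so the F1 was BR W al / br w AL.
The two rarest classes, BR w al and br W AL, are the double crossovers. Comparing them with the parentals, only the w allele has switched, so w is the middle locus and the order is br – w – al.

w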